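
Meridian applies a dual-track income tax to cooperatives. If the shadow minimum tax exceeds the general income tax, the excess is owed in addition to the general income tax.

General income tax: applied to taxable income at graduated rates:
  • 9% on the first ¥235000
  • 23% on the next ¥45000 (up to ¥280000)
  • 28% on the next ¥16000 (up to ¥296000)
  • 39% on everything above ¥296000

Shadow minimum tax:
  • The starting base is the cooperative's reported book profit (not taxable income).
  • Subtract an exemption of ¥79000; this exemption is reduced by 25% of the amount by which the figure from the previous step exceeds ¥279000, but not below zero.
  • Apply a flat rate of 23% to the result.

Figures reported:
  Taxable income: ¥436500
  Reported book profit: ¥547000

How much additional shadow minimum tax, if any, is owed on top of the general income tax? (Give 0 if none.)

Shadow minimum tax:
  Base (reported book profit): ¥547000
  Exemption: ¥79000 − 25% × (¥547000 − ¥279000) = ¥79000 − ¥67000 = ¥12000
  Base: ¥547000 − ¥12000 = ¥535000
  ¥535000 × 23% = ¥123050

General income tax:
  ¥235000 × 9% = ¥21150
  ¥45000 × 23% = ¥10350
  ¥16000 × 28% = ¥4480
  ¥140500 × 39% = ¥54795
  → ¥90775

Excess of shadow minimum tax over general income tax: ¥123050 − ¥90775 = ¥32275.

¥32275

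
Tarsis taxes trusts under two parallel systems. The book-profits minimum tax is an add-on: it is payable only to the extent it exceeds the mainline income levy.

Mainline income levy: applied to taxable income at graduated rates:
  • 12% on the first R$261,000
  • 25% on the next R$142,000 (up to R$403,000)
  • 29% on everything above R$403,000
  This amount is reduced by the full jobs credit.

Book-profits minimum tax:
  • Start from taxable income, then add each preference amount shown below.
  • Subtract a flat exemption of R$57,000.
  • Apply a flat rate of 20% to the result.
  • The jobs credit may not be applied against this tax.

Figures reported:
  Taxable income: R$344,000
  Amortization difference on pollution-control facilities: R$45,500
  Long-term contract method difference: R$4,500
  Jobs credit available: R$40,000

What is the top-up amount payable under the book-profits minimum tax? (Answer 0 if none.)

Mainline income levy:
  R$261,000 × 12% = R$31,320
  R$83,000 × 25% = R$20,750
  → R$52,070
  Less jobs credit R$40,000 → R$12,070

Book-profits minimum tax:
  Adjusted income: R$344,000 + R$45,500 + R$4,500 = R$394,000
  Less exemption R$57,000 → base R$337,000
  R$337,000 × 20% = R$67,400

Excess of book-profits minimum tax over mainline income levy: R$67,400 − R$12,070 = R$55,330.

R$55,330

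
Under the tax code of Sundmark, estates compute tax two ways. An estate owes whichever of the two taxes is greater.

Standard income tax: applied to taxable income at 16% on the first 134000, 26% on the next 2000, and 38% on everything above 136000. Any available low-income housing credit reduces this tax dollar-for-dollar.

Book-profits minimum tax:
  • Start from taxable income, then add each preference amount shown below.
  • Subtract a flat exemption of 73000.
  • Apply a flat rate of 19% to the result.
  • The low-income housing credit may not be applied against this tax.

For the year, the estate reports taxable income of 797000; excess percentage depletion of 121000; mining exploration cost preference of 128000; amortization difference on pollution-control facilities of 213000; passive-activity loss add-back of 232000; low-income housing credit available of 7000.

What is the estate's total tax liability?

269420

Book-profits minimum tax:
  Adjusted income: 797000 + 121000 + 128000 + 213000 + 232000 = 1491000
  Less exemption 73000 → base 1418000
  1418000 × 19% = 269420

Standard income tax:
  134000 × 16% = 21440
  2000 × 26% = 520
  661000 × 38% = 251180
  → 273140
  Less low-income housing credit 7000 → 266140

269420 > 266140, so the book-profits minimum tax is the binding amount.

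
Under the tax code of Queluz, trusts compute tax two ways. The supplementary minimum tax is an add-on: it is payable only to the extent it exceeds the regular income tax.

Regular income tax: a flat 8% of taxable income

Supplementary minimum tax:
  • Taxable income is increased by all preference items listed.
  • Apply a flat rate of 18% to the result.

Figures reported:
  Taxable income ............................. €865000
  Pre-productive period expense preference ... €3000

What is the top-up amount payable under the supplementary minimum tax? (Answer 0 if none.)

€87040

Regular income tax:
  €865000 × 8% = €69200

Supplementary minimum tax:
  Adjusted income: €865000 + €3000 = €868000
  €868000 × 18% = €156240

Excess of supplementary minimum tax over regular income tax: €156240 − €69200 = €87040.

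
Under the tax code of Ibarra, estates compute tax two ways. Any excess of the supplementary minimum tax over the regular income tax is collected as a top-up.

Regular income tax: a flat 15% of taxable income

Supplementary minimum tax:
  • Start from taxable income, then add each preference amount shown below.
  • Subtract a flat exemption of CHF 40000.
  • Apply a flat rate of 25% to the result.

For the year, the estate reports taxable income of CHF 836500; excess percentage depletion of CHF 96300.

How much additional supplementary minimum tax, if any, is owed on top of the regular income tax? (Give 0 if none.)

Supplementary minimum tax:
  Adjusted income: CHF 836500 + CHF 96300 = CHF 932800
  Less exemption CHF 40000 → base CHF 892800
  CHF 892800 × 25% = CHF 223200

Regular income tax:
  CHF 836500 × 15% = CHF 125475

Excess of supplementary minimum tax over regular income tax: CHF 223200 − CHF 125475 = CHF 97725.

CHF 97725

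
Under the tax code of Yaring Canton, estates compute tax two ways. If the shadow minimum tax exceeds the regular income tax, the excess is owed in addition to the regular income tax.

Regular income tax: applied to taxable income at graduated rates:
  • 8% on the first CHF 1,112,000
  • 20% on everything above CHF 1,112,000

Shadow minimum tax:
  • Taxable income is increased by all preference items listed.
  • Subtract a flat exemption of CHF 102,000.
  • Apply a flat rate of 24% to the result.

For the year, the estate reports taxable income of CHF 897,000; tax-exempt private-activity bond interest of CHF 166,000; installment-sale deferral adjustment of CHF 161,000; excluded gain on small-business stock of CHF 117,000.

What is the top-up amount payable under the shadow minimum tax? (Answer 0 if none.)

CHF 225,600

Shadow minimum tax:
  Adjusted income: CHF 897,000 + CHF 166,000 + CHF 161,000 + CHF 117,000 = CHF 1,341,000
  Less exemption CHF 102,000 → base CHF 1,239,000
  CHF 1,239,000 × 24% = CHF 297,360

Regular income tax:
  CHF 897,000 × 8% = CHF 71,760

Excess of shadow minimum tax over regular income tax: CHF 297,360 − CHF 71,760 = CHF 225,600.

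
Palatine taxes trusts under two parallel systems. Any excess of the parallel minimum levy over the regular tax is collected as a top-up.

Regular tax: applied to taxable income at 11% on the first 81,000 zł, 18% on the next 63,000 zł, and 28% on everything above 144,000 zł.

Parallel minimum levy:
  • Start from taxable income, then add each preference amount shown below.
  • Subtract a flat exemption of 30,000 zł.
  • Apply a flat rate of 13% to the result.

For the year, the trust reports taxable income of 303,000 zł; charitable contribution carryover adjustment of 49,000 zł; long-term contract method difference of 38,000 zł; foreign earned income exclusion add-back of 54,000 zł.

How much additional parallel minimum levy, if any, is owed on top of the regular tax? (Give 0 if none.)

0 zł

Regular tax:
  81,000 zł × 11% = 8,910 zł
  63,000 zł × 18% = 11,340 zł
  159,000 zł × 28% = 44,520 zł
  → 64,770 zł

Parallel minimum levy:
  Adjusted income: 303,000 zł + 49,000 zł + 38,000 zł + 54,000 zł = 444,000 zł
  Less exemption 30,000 zł → base 414,000 zł
  414,000 zł × 13% = 53,820 zł

53,820 zł ≤ 64,770 zł, so no add-on is due.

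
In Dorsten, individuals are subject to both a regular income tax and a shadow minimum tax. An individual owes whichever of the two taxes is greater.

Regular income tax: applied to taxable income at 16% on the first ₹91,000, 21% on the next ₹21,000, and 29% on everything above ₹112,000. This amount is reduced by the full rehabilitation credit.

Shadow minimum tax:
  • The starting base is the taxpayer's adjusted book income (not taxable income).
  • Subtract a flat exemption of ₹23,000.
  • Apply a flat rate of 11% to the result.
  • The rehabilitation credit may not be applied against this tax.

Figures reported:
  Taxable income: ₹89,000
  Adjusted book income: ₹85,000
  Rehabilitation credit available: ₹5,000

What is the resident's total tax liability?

₹9,240

Regular income tax:
  ₹89,000 × 16% = ₹14,240
  Less rehabilitation credit ₹5,000 → ₹9,240

Shadow minimum tax:
  Base (adjusted book income): ₹85,000
  Less exemption ₹23,000 → base ₹62,000
  ₹62,000 × 11% = ₹6,820

₹9,240 > ₹6,820, so the regular income tax governs.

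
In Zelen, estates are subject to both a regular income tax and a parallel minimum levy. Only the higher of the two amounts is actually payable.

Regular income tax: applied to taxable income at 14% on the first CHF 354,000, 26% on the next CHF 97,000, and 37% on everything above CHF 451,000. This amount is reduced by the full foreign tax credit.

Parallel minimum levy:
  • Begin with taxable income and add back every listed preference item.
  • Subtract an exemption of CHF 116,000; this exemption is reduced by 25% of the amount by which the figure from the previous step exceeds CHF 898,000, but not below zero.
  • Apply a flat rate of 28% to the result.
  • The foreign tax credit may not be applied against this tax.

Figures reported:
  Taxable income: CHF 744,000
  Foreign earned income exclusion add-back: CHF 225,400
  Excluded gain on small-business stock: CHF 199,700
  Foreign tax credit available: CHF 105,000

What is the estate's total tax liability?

Regular income tax:
  CHF 354,000 × 14% = CHF 49,560
  CHF 97,000 × 26% = CHF 25,220
  CHF 293,000 × 37% = CHF 108,410
  → CHF 183,190
  Less foreign tax credit CHF 105,000 → CHF 78,190

Parallel minimum levy:
  Adjusted income: CHF 744,000 + CHF 225,400 + CHF 199,700 = CHF 1,169,100
  Exemption: CHF 116,000 − 25% × (CHF 1,169,100 − CHF 898,000) = CHF 116,000 − CHF 67,775 = CHF 48,225
  Base: CHF 1,169,100 − CHF 48,225 = CHF 1,120,875
  CHF 1,120,875 × 28% = CHF 313,845

CHF 313,845 > CHF 78,190, so the parallel minimum levy is the binding amount.

CHF 313,845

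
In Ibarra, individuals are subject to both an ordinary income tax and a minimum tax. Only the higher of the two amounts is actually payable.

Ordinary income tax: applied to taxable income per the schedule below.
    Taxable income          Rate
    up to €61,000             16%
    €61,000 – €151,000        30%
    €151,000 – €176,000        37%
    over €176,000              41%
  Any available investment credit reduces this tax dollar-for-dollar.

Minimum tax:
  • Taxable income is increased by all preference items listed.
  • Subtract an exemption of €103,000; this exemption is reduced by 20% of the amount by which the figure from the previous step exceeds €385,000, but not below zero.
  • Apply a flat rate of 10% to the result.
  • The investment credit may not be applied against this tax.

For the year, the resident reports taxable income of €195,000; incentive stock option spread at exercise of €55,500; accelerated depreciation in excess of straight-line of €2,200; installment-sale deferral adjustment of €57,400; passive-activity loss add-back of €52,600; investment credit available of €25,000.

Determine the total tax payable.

Minimum tax:
  Adjusted income: €195,000 + €55,500 + €2,200 + €57,400 + €52,600 = €362,700
  Exemption: €362,700 ≤ €385,000, so full €103,000 applies
  Base: €362,700 − €103,000 = €259,700
  €259,700 × 10% = €25,970

Ordinary income tax:
  €61,000 × 16% = €9,760
  €90,000 × 30% = €27,000
  €25,000 × 37% = €9,250
  €19,000 × 41% = €7,790
  → €53,800
  Less investment credit €25,000 → €28,800

€28,800 > €25,970, so the ordinary income tax governs.

€28,800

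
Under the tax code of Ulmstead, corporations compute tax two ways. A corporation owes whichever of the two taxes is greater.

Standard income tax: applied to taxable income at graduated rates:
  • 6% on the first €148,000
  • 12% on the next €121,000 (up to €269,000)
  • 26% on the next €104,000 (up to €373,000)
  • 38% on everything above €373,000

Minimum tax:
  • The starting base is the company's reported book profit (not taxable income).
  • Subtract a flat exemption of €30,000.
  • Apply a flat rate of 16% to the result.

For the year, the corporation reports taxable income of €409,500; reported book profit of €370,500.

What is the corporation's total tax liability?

€64,310

Standard income tax:
  €148,000 × 6% = €8,880
  €121,000 × 12% = €14,520
  €104,000 × 26% = €27,040
  €36,500 × 38% = €13,870
  → €64,310

Minimum tax:
  Base (reported book profit): €370,500
  Less exemption €30,000 → base €340,500
  €340,500 × 16% = €54,480

€64,310 > €54,480, so the standard income tax governs.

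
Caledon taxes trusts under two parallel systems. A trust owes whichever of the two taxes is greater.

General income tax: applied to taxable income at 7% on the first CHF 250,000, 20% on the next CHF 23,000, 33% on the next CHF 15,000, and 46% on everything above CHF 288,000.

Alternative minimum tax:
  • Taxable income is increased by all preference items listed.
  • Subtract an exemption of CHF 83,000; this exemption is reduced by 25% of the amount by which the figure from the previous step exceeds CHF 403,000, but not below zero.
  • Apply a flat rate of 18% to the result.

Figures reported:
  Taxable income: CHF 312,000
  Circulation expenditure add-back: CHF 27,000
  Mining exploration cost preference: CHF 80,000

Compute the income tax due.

CHF 61,200

Alternative minimum tax:
  Adjusted income: CHF 312,000 + CHF 27,000 + CHF 80,000 = CHF 419,000
  Exemption: CHF 83,000 − 25% × (CHF 419,000 − CHF 403,000) = CHF 83,000 − CHF 4,000 = CHF 79,000
  Base: CHF 419,000 − CHF 79,000 = CHF 340,000
  CHF 340,000 × 18% = CHF 61,200

General income tax:
  CHF 250,000 × 7% = CHF 17,500
  CHF 23,000 × 20% = CHF 4,600
  CHF 15,000 × 33% = CHF 4,950
  CHF 24,000 × 46% = CHF 11,040
  → CHF 38,090

CHF 61,200 > CHF 38,090, so the alternative minimum tax is the binding amount.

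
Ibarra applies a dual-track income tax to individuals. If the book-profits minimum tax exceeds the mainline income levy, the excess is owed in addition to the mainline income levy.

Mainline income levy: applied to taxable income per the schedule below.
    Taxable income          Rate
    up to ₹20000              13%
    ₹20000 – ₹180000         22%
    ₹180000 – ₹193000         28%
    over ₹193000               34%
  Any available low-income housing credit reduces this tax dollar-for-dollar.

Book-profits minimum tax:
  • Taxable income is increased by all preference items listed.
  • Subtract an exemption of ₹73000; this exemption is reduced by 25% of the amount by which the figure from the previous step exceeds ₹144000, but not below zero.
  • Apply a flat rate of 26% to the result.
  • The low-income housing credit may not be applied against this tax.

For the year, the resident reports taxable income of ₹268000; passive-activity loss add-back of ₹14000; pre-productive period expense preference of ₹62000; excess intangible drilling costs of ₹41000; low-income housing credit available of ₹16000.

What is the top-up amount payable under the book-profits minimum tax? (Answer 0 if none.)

Mainline income levy:
  ₹20000 × 13% = ₹2600
  ₹160000 × 22% = ₹35200
  ₹13000 × 28% = ₹3640
  ₹75000 × 34% = ₹25500
  → ₹66940
  Less low-income housing credit ₹16000 → ₹50940

Book-profits minimum tax:
  Adjusted income: ₹268000 + ₹14000 + ₹62000 + ₹41000 = ₹385000
  Exemption: ₹73000 − 25% × (₹385000 − ₹144000) = ₹73000 − ₹60250 = ₹12750
  Base: ₹385000 − ₹12750 = ₹372250
  ₹372250 × 26% = ₹96785

Excess of book-profits minimum tax over mainline income levy: ₹96785 − ₹50940 = ₹45845.

₹45845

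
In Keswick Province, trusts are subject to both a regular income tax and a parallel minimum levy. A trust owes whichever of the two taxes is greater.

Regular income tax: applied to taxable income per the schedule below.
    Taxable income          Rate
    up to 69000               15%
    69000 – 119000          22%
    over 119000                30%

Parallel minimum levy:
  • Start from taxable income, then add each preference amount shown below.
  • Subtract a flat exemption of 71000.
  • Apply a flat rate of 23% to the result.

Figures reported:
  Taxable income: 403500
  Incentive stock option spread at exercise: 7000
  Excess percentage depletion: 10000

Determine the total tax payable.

Regular income tax:
  69000 × 15% = 10350
  50000 × 22% = 11000
  284500 × 30% = 85350
  → 106700

Parallel minimum levy:
  Adjusted income: 403500 + 7000 + 10000 = 420500
  Less exemption 71000 → base 349500
  349500 × 23% = 80385

106700 > 80385, so the regular income tax governs.

106700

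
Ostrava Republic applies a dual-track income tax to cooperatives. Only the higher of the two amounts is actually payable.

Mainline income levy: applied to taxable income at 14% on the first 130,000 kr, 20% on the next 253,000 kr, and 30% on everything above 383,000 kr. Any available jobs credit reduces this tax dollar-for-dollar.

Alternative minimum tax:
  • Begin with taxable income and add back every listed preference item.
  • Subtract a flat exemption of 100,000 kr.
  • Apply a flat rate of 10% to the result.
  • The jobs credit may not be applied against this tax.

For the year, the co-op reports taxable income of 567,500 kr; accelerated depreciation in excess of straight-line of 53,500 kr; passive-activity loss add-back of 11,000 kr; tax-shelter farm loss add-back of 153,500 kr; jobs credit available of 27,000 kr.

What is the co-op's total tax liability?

97,150 kr

Alternative minimum tax:
  Adjusted income: 567,500 kr + 53,500 kr + 11,000 kr + 153,500 kr = 785,500 kr
  Less exemption 100,000 kr → base 685,500 kr
  685,500 kr × 10% = 68,550 kr

Mainline income levy:
  130,000 kr × 14% = 18,200 kr
  253,000 kr × 20% = 50,600 kr
  184,500 kr × 30% = 55,350 kr
  → 124,150 kr
  Less jobs credit 27,000 kr → 97,150 kr

97,150 kr > 68,550 kr, so the mainline income levy governs.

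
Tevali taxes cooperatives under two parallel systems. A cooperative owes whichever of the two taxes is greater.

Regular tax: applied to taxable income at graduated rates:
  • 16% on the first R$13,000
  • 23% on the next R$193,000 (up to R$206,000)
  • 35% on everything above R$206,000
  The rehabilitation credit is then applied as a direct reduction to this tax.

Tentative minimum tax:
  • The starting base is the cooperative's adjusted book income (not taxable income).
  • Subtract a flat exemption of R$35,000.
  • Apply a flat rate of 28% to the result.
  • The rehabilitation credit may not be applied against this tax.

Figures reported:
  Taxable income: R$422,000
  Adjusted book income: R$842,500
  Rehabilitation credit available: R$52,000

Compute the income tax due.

R$226,100

Tentative minimum tax:
  Base (adjusted book income): R$842,500
  Less exemption R$35,000 → base R$807,500
  R$807,500 × 28% = R$226,100

Regular tax:
  R$13,000 × 16% = R$2,080
  R$193,000 × 23% = R$44,390
  R$216,000 × 35% = R$75,600
  → R$122,070
  Less rehabilitation credit R$52,000 → R$70,070

R$226,100 > R$70,070, so the tentative minimum tax is the binding amount.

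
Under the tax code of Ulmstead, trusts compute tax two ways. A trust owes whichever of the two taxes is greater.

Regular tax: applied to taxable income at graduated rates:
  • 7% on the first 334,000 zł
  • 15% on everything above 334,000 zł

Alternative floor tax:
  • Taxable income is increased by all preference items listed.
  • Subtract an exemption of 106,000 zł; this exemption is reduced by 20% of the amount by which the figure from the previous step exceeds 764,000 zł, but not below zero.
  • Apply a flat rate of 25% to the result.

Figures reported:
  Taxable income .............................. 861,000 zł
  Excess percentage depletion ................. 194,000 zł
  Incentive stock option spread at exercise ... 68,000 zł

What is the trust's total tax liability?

Alternative floor tax:
  Adjusted income: 861,000 zł + 194,000 zł + 68,000 zł = 1,123,000 zł
  Exemption: 106,000 zł − 20% × (1,123,000 zł − 764,000 zł) = 106,000 zł − 71,800 zł = 34,200 zł
  Base: 1,123,000 zł − 34,200 zł = 1,088,800 zł
  1,088,800 zł × 25% = 272,200 zł

Regular tax:
  334,000 zł × 7% = 23,380 zł
  527,000 zł × 15% = 79,050 zł
  → 102,430 zł

272,200 zł > 102,430 zł, so the alternative floor tax is the binding amount.

272,200 zł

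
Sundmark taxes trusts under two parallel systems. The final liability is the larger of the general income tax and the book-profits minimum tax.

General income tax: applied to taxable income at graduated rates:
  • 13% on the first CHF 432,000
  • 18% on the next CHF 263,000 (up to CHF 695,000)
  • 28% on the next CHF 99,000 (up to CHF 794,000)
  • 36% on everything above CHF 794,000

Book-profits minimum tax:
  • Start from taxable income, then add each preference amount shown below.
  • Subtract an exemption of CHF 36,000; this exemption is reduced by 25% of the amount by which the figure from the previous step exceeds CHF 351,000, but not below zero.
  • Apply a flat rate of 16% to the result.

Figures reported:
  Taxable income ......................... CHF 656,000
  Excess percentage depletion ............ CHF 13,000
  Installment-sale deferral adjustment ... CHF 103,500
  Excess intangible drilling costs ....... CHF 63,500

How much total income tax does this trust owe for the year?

Book-profits minimum tax:
  Adjusted income: CHF 656,000 + CHF 13,000 + CHF 103,500 + CHF 63,500 = CHF 836,000
  Exemption: 25% × (CHF 836,000 − CHF 351,000) = CHF 121,250 ≥ CHF 36,000, so the exemption is fully phased out
  Base: CHF 836,000 − CHF 0 = CHF 836,000
  CHF 836,000 × 16% = CHF 133,760

General income tax:
  CHF 432,000 × 13% = CHF 56,160
  CHF 224,000 × 18% = CHF 40,320
  → CHF 96,480

CHF 133,760 > CHF 96,480, so the book-profits minimum tax is the binding amount.

CHF 133,760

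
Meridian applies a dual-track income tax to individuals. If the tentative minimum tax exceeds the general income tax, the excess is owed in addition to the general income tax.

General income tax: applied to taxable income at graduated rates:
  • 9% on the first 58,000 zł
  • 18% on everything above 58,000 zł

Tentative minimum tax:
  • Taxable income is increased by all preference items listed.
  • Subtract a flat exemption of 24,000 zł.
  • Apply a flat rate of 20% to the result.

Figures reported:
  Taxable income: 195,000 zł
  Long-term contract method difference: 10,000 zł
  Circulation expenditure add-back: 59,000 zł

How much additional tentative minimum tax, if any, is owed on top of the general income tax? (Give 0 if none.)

General income tax:
  58,000 zł × 9% = 5,220 zł
  137,000 zł × 18% = 24,660 zł
  → 29,880 zł

Tentative minimum tax:
  Adjusted income: 195,000 zł + 10,000 zł + 59,000 zł = 264,000 zł
  Less exemption 24,000 zł → base 240,000 zł
  240,000 zł × 20% = 48,000 zł

Excess of tentative minimum tax over general income tax: 48,000 zł − 29,880 zł = 18,120 zł.

18,120 zł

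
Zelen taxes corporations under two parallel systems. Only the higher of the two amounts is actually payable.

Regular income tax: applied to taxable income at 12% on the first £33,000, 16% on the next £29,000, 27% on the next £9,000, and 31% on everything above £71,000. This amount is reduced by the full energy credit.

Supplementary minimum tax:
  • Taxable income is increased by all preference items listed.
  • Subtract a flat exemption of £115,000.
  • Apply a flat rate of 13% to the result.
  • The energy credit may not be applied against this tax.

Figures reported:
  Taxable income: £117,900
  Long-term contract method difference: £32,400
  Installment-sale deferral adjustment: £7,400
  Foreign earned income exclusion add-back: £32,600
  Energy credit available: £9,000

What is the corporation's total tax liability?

£16,569

Supplementary minimum tax:
  Adjusted income: £117,900 + £32,400 + £7,400 + £32,600 = £190,300
  Less exemption £115,000 → base £75,300
  £75,300 × 13% = £9,789

Regular income tax:
  £33,000 × 12% = £3,960
  £29,000 × 16% = £4,640
  £9,000 × 27% = £2,430
  £46,900 × 31% = £14,539
  → £25,569
  Less energy credit £9,000 → £16,569

£16,569 > £9,789, so the regular income tax governs.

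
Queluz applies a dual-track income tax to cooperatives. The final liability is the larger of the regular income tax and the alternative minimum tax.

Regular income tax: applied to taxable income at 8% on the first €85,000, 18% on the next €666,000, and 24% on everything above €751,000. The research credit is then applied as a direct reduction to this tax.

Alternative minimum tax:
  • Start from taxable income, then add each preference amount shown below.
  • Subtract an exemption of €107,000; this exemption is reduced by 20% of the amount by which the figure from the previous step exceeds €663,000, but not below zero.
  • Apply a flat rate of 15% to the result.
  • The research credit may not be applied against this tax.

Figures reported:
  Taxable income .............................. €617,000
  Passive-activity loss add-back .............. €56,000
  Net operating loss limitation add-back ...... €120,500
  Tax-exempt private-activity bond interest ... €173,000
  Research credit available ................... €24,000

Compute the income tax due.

€138,030

Alternative minimum tax:
  Adjusted income: €617,000 + €56,000 + €120,500 + €173,000 = €966,500
  Exemption: €107,000 − 20% × (€966,500 − €663,000) = €107,000 − €60,700 = €46,300
  Base: €966,500 − €46,300 = €920,200
  €920,200 × 15% = €138,030

Regular income tax:
  €85,000 × 8% = €6,800
  €532,000 × 18% = €95,760
  → €102,560
  Less research credit €24,000 → €78,560

€138,030 > €78,560, so the alternative minimum tax is the binding amount.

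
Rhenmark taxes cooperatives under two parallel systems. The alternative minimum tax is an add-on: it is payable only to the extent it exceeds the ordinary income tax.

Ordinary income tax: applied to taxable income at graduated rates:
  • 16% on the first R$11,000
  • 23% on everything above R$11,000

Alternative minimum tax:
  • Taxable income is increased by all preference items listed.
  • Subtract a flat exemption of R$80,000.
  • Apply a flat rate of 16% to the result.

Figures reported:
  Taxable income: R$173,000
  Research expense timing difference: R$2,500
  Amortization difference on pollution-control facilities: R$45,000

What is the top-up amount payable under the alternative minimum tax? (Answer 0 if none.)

R$0

Alternative minimum tax:
  Adjusted income: R$173,000 + R$2,500 + R$45,000 = R$220,500
  Less exemption R$80,000 → base R$140,500
  R$140,500 × 16% = R$22,480

Ordinary income tax:
  R$11,000 × 16% = R$1,760
  R$162,000 × 23% = R$37,260
  → R$39,020

R$22,480 ≤ R$39,020, so no add-on is due.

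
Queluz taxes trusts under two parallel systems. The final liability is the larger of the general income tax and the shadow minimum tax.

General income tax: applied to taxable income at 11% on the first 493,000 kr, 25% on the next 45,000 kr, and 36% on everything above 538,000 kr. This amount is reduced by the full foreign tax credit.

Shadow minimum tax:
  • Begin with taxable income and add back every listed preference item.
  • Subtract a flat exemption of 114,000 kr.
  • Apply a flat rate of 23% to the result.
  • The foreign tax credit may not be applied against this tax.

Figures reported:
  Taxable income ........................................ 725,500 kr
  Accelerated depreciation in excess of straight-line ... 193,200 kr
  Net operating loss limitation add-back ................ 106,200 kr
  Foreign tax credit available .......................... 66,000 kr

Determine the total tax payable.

General income tax:
  493,000 kr × 11% = 54,230 kr
  45,000 kr × 25% = 11,250 kr
  187,500 kr × 36% = 67,500 kr
  → 132,980 kr
  Less foreign tax credit 66,000 kr → 66,980 kr

Shadow minimum tax:
  Adjusted income: 725,500 kr + 193,200 kr + 106,200 kr = 1,024,900 kr
  Less exemption 114,000 kr → base 910,900 kr
  910,900 kr × 23% = 209,507 kr

209,507 kr > 66,980 kr, so the shadow minimum tax is the binding amount.

209,507 kr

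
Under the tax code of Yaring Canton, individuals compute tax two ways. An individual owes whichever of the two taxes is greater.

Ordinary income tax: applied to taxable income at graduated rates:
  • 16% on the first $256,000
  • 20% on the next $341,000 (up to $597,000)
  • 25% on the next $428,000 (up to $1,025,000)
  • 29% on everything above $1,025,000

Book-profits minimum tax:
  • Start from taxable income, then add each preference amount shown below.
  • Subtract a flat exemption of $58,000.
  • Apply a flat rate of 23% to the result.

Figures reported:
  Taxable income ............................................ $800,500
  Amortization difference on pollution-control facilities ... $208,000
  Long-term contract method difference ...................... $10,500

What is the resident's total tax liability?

Ordinary income tax:
  $256,000 × 16% = $40,960
  $341,000 × 20% = $68,200
  $203,500 × 25% = $50,875
  → $160,035

Book-profits minimum tax:
  Adjusted income: $800,500 + $208,000 + $10,500 = $1,019,000
  Less exemption $58,000 → base $961,000
  $961,000 × 23% = $221,030

$221,030 > $160,035, so the book-profits minimum tax is the binding amount.

$221,030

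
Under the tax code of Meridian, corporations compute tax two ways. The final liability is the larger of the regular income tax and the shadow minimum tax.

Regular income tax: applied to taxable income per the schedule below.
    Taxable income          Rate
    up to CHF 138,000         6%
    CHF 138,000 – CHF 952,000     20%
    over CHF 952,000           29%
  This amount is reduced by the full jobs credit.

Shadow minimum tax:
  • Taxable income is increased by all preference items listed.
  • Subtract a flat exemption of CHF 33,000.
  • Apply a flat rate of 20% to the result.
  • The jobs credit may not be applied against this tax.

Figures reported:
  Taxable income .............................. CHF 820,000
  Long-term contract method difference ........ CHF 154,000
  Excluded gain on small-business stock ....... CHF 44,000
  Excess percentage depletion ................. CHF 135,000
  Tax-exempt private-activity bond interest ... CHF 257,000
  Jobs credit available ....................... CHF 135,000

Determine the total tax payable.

Shadow minimum tax:
  Adjusted income: CHF 820,000 + CHF 154,000 + CHF 44,000 + CHF 135,000 + CHF 257,000 = CHF 1,410,000
  Less exemption CHF 33,000 → base CHF 1,377,000
  CHF 1,377,000 × 20% = CHF 275,400

Regular income tax:
  CHF 138,000 × 6% = CHF 8,280
  CHF 682,000 × 20% = CHF 136,400
  → CHF 144,680
  Less jobs credit CHF 135,000 → CHF 9,680

CHF 275,400 > CHF 9,680, so the shadow minimum tax is the binding amount.

CHF 275,400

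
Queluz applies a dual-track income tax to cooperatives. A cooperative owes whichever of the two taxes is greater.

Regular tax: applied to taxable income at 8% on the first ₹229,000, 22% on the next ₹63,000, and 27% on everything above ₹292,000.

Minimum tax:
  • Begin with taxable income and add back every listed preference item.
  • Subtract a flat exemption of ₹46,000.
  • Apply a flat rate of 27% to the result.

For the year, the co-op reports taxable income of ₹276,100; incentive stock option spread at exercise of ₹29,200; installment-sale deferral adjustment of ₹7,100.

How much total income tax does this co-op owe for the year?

Minimum tax:
  Adjusted income: ₹276,100 + ₹29,200 + ₹7,100 = ₹312,400
  Less exemption ₹46,000 → base ₹266,400
  ₹266,400 × 27% = ₹71,928

Regular tax:
  ₹229,000 × 8% = ₹18,320
  ₹47,100 × 22% = ₹10,362
  → ₹28,682

₹71,928 > ₹28,682, so the minimum tax is the binding amount.

₹71,928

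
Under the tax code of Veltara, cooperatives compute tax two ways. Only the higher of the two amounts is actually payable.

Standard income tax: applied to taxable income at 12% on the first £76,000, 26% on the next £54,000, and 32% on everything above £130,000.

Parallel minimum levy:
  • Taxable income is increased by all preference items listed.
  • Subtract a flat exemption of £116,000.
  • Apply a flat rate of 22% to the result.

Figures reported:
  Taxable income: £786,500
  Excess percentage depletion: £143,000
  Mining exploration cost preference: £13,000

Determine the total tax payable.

£233,240

Standard income tax:
  £76,000 × 12% = £9,120
  £54,000 × 26% = £14,040
  £656,500 × 32% = £210,080
  → £233,240

Parallel minimum levy:
  Adjusted income: £786,500 + £143,000 + £13,000 = £942,500
  Less exemption £116,000 → base £826,500
  £826,500 × 22% = £181,830

£233,240 > £181,830, so the standard income tax governs.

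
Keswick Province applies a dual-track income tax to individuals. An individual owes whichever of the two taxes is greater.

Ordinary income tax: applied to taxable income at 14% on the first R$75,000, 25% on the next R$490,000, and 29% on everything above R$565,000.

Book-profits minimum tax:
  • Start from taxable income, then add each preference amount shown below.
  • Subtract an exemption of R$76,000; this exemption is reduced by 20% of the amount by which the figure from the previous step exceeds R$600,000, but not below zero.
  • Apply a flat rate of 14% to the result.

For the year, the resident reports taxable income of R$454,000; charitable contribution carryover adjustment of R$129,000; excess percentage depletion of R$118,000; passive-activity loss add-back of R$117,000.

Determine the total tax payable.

Ordinary income tax:
  R$75,000 × 14% = R$10,500
  R$379,000 × 25% = R$94,750
  → R$105,250

Book-profits minimum tax:
  Adjusted income: R$454,000 + R$129,000 + R$118,000 + R$117,000 = R$818,000
  Exemption: R$76,000 − 20% × (R$818,000 − R$600,000) = R$76,000 − R$43,600 = R$32,400
  Base: R$818,000 − R$32,400 = R$785,600
  R$785,600 × 14% = R$109,984

R$109,984 > R$105,250, so the book-profits minimum tax is the binding amount.

R$109,984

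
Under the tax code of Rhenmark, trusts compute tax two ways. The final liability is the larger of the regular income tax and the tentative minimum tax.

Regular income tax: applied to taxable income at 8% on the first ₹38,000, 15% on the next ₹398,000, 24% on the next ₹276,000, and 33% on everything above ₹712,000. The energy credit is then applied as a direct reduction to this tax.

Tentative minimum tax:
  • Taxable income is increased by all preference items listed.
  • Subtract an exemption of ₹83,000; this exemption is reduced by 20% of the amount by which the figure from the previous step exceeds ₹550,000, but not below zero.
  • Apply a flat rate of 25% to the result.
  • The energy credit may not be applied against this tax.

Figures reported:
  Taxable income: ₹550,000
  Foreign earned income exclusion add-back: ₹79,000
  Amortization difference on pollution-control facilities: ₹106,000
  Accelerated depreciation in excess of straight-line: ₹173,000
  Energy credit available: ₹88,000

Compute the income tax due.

₹224,150

Regular income tax:
  ₹38,000 × 8% = ₹3,040
  ₹398,000 × 15% = ₹59,700
  ₹114,000 × 24% = ₹27,360
  → ₹90,100
  Less energy credit ₹88,000 → ₹2,100

Tentative minimum tax:
  Adjusted income: ₹550,000 + ₹79,000 + ₹106,000 + ₹173,000 = ₹908,000
  Exemption: ₹83,000 − 20% × (₹908,000 − ₹550,000) = ₹83,000 − ₹71,600 = ₹11,400
  Base: ₹908,000 − ₹11,400 = ₹896,600
  ₹896,600 × 25% = ₹224,150

₹224,150 > ₹2,100, so the tentative minimum tax is the binding amount.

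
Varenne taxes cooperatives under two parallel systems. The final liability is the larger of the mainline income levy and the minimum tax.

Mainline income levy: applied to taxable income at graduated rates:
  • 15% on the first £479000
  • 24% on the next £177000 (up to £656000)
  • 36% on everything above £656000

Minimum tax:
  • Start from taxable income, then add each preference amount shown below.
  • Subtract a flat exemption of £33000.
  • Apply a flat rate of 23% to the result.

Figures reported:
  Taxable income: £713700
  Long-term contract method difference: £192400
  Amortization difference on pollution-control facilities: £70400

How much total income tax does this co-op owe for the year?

£217005

Minimum tax:
  Adjusted income: £713700 + £192400 + £70400 = £976500
  Less exemption £33000 → base £943500
  £943500 × 23% = £217005

Mainline income levy:
  £479000 × 15% = £71850
  £177000 × 24% = £42480
  £57700 × 36% = £20772
  → £135102

£217005 > £135102, so the minimum tax is the binding amount.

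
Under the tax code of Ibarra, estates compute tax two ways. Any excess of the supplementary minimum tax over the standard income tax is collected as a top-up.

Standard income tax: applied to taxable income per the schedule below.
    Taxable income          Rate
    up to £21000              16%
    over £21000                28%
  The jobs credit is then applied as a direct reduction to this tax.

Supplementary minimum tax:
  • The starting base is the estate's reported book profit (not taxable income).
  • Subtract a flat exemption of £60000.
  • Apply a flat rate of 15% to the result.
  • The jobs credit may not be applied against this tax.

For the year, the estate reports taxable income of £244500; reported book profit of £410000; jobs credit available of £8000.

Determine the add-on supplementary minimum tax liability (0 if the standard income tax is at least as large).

£0

Supplementary minimum tax:
  Base (reported book profit): £410000
  Less exemption £60000 → base £350000
  £350000 × 15% = £52500

Standard income tax:
  £21000 × 16% = £3360
  £223500 × 28% = £62580
  → £65940
  Less jobs credit £8000 → £57940

£52500 ≤ £57940, so no add-on is due.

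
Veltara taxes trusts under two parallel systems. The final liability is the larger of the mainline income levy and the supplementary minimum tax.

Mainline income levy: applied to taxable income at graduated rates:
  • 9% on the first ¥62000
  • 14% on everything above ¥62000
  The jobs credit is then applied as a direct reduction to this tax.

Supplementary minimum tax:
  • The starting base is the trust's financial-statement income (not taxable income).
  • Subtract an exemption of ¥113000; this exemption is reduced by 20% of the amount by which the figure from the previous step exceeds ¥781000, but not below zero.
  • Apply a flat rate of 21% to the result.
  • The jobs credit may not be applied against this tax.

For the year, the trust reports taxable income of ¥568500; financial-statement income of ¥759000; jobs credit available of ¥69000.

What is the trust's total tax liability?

Mainline income levy:
  ¥62000 × 9% = ¥5580
  ¥506500 × 14% = ¥70910
  → ¥76490
  Less jobs credit ¥69000 → ¥7490

Supplementary minimum tax:
  Base (financial-statement income): ¥759000
  Exemption: ¥759000 ≤ ¥781000, so full ¥113000 applies
  Base: ¥759000 − ¥113000 = ¥646000
  ¥646000 × 21% = ¥135660

¥135660 > ¥7490, so the supplementary minimum tax is the binding amount.

¥135660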